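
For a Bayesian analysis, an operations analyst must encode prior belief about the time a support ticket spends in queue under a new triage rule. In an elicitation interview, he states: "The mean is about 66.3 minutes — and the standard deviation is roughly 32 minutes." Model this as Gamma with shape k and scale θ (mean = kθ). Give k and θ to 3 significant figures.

For Gamma(k, scale θ): mean = kθ, variance = kθ², so CV = 1/√k.
CV = SD/mean = 32/66.3 = 0.4827, hence k = 1/CV² = 4.29.
Then θ = mean/k = 66.3/4.29 = 15.4.

k ≈ 4.29, θ ≈ 15.4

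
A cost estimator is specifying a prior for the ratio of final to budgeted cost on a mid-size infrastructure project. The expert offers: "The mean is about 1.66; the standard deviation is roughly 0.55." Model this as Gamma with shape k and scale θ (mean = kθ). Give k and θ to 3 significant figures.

For Gamma(k, scale θ): mean = kθ, variance = kθ², so CV = 1/√k.
CV = SD/mean = 0.55/1.66 = 0.3313, hence k = 1/CV² = 9.11.
Then θ = mean/k = 1.66/9.11 = 0.182.

k ≈ 9.11, θ ≈ 0.182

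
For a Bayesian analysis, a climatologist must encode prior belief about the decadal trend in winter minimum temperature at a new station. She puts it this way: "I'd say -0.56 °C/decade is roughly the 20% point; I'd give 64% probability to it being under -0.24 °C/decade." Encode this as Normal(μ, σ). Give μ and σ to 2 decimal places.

The p-quantile of Normal(μ,σ) is μ + z_p·σ, with z_{0.2} = -0.8416 and z_{0.64} = 0.3585.
Eliminate σ: μ = (z₂·x₁ − z₁·x₂)/(z₂ − z₁) = (0.3585·-0.56 − (-0.8416)·-0.24)/1.2 = -0.34.
Then σ = (x₂ − x₁)/(z₂ − z₁) = (-0.24 − -0.56)/1.2 = 0.27.

μ = -0.34, σ = 0.27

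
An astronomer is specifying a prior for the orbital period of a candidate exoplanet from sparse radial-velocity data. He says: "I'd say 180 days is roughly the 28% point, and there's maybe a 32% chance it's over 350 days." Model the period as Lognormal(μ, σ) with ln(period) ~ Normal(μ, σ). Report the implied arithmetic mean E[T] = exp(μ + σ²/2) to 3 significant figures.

E[T] ≈ 318 days

If T ~ Lognormal(μ,σ) then ln T ~ Normal(μ,σ), so the p-quantile of ln T is μ + z_p·σ.
ln(180) = 5.193 and ln(350) = 5.858; z_{0.28} = -0.5828, z_{0.68} = 0.4677.
σ = (5.858 − 5.193)/(0.4677 − (-0.5828)) = 0.633.
μ = 5.193 − (-0.5828)·0.633 = 5.562.
E[T] = exp(μ + σ²/2) = exp(5.562 + 0.2003) = 318 days.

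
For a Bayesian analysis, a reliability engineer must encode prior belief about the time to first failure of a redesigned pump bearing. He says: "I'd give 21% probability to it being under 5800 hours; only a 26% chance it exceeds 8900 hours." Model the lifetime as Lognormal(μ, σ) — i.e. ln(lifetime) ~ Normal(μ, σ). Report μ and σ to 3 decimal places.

μ ≈ 8.904, σ ≈ 0.295

If T ~ Lognormal(μ,σ) then ln T ~ Normal(μ,σ), so the p-quantile of ln T is μ + z_p·σ.
ln(5800) = 8.666 and ln(8900) = 9.094; z_{0.21} = -0.8064, z_{0.74} = 0.6433.
σ = (9.094 − 8.666)/(0.6433 − (-0.8064)) = 0.295.
μ = 8.666 − (-0.8064)·0.295 = 8.904.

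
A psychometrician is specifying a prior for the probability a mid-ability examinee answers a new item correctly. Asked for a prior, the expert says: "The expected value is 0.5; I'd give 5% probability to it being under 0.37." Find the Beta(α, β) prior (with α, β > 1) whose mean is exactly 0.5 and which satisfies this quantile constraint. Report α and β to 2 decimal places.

α ≈ 19.57, β ≈ 19.57

With mean 0.5 fixed, write α = 0.5s, β = 0.5s where s = α+β.
Need P(θ < 0.37) = 0.05 under Beta(0.5s, 0.5s). Normal approximation: (q−m)/√(m(1−m)/s) ≈ z_{0.05} = -1.64, so s ≈ 0.5·0.5·(-1.64)²/(0.37−0.5)² = 40.0.
At s = 40.0: P(θ<0.37) ≈ 0.048. Adjusting to match 0.05 gives s ≈ 39.15.
So α = 0.5·39.15 ≈ 19.57, β = 0.5·39.15 ≈ 19.57.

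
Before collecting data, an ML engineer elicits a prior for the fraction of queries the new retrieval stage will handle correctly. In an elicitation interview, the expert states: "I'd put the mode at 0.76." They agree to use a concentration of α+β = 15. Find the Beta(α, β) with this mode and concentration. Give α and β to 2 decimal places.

For α,β > 1 the Beta mode is (α−1)/(α+β−2). With α+β = 15, the mode is (α−1)/13.
Set (α−1)/13 = 0.76 → α = 1 + 0.76·13 = 10.88.
β = 15 − α = 4.12.

α = 10.88, β = 4.12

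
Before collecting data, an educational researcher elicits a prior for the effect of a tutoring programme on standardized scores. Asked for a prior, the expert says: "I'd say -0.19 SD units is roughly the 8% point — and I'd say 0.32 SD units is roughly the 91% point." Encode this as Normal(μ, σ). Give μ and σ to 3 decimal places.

For Normal(μ,σ), the p-quantile is μ + z_p·σ. Here z_{0.08} = -1.405, z_{0.91} = 1.341.
So -0.19 = μ − 1.405σ and 0.32 = μ + 1.341σ.
Subtracting: σ = (0.32 − -0.19)/(1.341 − (-1.405)) = 0.186.
Then μ = -0.19 − (-1.405)·0.186 = 0.071.

μ = 0.071, σ = 0.186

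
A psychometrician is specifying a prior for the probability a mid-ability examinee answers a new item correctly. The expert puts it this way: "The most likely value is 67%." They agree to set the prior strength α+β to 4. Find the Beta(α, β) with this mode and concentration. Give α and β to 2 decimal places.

For α,β > 1 the Beta mode is (α−1)/(α+β−2). With α+β = 4, the mode is (α−1)/2.
Set (α−1)/2 = 0.67 → α = 1 + 0.67·2 = 2.34.
β = 4 − α = 1.66.

α = 2.34, β = 1.66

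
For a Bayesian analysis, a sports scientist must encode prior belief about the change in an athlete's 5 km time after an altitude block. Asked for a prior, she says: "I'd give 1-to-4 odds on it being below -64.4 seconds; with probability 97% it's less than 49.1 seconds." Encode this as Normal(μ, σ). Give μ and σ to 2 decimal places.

μ = -29.31, σ = 41.69

The p-quantile of Normal(μ,σ) is μ + z_p·σ, with z_{0.2} = -0.8416 and z_{0.97} = 1.881.
Eliminate σ: μ = (z₂·x₁ − z₁·x₂)/(z₂ − z₁) = (1.881·-64.4 − (-0.8416)·49.1)/2.722 = -29.31.
Then σ = (x₂ − x₁)/(z₂ − z₁) = (49.1 − -64.4)/2.722 = 41.69.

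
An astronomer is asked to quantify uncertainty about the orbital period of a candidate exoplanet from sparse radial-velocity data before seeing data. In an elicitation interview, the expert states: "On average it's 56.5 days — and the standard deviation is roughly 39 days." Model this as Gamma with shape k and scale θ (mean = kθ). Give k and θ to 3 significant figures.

For Gamma(k, scale θ): mean = kθ, variance = kθ², so CV = 1/√k.
CV = SD/mean = 39/56.5 = 0.6903, hence k = 1/CV² = 2.1.
Then θ = mean/k = 56.5/2.1 = 26.9.

k ≈ 2.1, θ ≈ 26.9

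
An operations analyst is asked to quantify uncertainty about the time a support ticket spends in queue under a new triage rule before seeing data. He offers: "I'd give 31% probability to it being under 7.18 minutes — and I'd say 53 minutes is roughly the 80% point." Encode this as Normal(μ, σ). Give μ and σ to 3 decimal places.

μ = 24.167, σ = 34.259

For Normal(μ,σ), the p-quantile is μ + z_p·σ. Here z_{0.31} = -0.4959, z_{0.8} = 0.8416.
So 7.18 = μ − 0.4959σ and 53 = μ + 0.8416σ.
Subtracting: σ = (53 − 7.18)/(0.8416 − (-0.4959)) = 34.259.
Then μ = 7.18 − (-0.4959)·34.259 = 24.167.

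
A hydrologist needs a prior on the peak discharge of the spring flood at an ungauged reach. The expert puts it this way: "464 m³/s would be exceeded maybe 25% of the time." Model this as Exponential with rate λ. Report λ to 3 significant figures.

λ ≈ 0.00299

P(T > 464.0) = e^(−λ·464.0) = 0.25, so λ = −ln(0.25)/464.0 = 0.00299.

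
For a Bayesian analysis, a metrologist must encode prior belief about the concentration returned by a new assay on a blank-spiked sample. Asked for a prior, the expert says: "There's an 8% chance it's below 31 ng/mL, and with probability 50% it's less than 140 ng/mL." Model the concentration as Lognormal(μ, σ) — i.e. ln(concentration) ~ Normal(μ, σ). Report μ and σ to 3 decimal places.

μ ≈ 4.942, σ ≈ 1.073

If T ~ Lognormal(μ,σ) then ln T ~ Normal(μ,σ), so the p-quantile of ln T is μ + z_p·σ.
ln(31) = 3.434 and ln(140) = 4.942; z_{0.08} = -1.405, z_{0.5} = 0.
σ = (4.942 − 3.434)/(0 − (-1.405)) = 1.073.
μ = 3.434 − (-1.405)·1.073 = 4.942.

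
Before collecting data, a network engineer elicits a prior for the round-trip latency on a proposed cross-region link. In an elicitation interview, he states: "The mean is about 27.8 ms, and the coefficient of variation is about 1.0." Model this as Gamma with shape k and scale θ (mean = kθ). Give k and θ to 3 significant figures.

For Gamma(k, scale θ): mean = kθ, variance = kθ², so CV = 1/√k.
CV = 1.0, hence k = 1/CV² = 1.
Then θ = mean/k = 27.8/1 = 27.8.

k ≈ 1, θ ≈ 27.8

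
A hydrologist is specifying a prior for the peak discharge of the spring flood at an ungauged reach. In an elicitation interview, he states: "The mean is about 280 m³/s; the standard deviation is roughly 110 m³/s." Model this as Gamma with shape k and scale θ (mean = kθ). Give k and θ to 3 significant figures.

For Gamma(k, scale θ): mean = kθ, variance = kθ², so CV = 1/√k.
CV = SD/mean = 110/280 = 0.3929, hence k = 1/CV² = 6.48.
Then θ = mean/k = 280/6.48 = 43.2.

k ≈ 6.48, θ ≈ 43.2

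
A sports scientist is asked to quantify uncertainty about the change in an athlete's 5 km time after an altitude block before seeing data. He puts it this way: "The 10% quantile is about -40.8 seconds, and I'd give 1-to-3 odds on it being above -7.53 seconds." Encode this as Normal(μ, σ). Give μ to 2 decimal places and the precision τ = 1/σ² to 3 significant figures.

The p-quantile of Normal(μ,σ) is μ + z_p·σ, with z_{0.1} = -1.282 and z_{0.75} = 0.6745.
Eliminate σ: μ = (z₂·x₁ − z₁·x₂)/(z₂ − z₁) = (0.6745·-40.8 − (-1.282)·-7.53)/1.956 = -19.00.
Then σ = (x₂ − x₁)/(z₂ − z₁) = (-7.53 − -40.8)/1.956 = 17.01.
Precision τ = 1/σ² = 1/17.01² = 0.00346.

μ = -19.00, τ = 0.00346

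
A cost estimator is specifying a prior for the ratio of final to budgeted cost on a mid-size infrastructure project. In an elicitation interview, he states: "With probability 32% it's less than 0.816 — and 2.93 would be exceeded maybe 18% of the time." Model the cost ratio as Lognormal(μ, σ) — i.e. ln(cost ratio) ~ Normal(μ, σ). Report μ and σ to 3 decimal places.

If T ~ Lognormal(μ,σ) then ln T ~ Normal(μ,σ), so the p-quantile of ln T is μ + z_p·σ.
ln(0.816) = -0.2033 and ln(2.93) = 1.075; z_{0.32} = -0.4677, z_{0.82} = 0.9154.
σ = (1.075 − -0.2033)/(0.9154 − (-0.4677)) = 0.924.
μ = -0.2033 − (-0.4677)·0.924 = 0.229.

μ ≈ 0.229, σ ≈ 0.924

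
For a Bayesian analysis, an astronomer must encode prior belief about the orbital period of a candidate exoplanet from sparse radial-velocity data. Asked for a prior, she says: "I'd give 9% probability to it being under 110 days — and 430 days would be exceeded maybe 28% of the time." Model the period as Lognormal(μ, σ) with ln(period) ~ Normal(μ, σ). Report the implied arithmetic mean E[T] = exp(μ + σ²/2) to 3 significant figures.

If T ~ Lognormal(μ,σ) then ln T ~ Normal(μ,σ), so the p-quantile of ln T is μ + z_p·σ.
ln(110) = 4.7 and ln(430) = 6.064; z_{0.09} = -1.341, z_{0.72} = 0.5828.
σ = (6.064 − 4.7)/(0.5828 − (-1.341)) = 0.709.
μ = 4.7 − (-1.341)·0.709 = 5.651.
E[T] = exp(μ + σ²/2) = exp(5.651 + 0.2511) = 366 days.

E[T] ≈ 366 days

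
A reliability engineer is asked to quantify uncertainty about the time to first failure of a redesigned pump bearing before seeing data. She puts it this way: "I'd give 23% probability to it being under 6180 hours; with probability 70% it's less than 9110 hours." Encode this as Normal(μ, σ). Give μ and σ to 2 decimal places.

μ = 7893.70, σ = 2319.42

The p-quantile of Normal(μ,σ) is μ + z_p·σ, with z_{0.23} = -0.7388 and z_{0.7} = 0.5244.
Eliminate σ: μ = (z₂·x₁ − z₁·x₂)/(z₂ − z₁) = (0.5244·6180 − (-0.7388)·9110)/1.263 = 7893.70.
Then σ = (x₂ − x₁)/(z₂ − z₁) = (9110 − 6180)/1.263 = 2319.42.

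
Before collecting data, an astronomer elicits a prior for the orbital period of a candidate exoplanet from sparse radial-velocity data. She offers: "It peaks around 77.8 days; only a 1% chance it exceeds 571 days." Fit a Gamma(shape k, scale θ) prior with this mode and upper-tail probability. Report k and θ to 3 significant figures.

Gamma(k,θ) with k>1 has mode (k−1)θ, so θ = 77.8/(k−1).
Need P(X < 571) = 0.99 with θ tied to k this way. Start at k = 2, θ = 77.8: P(X<571) ≈ 0.995.
Too high — lower k to spread out. Iterating converges to k ≈ 1.87.
Then θ = 77.8/(1.87−1) ≈ 89.3.

k ≈ 1.87, θ ≈ 89.3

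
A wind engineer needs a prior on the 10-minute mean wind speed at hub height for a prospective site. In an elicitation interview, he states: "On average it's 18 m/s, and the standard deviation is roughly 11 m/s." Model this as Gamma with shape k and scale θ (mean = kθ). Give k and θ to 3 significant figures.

k ≈ 2.68, θ ≈ 6.72

For Gamma(k, scale θ): mean = kθ, variance = kθ², so CV = 1/√k.
CV = SD/mean = 11/18 = 0.6111, hence k = 1/CV² = 2.68.
Then θ = mean/k = 18/2.68 = 6.72.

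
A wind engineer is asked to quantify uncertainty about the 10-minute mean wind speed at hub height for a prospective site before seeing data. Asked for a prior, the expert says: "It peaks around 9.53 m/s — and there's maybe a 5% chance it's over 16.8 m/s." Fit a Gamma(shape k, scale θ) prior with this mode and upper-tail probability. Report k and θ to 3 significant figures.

Gamma(k,θ) with k>1 has mode (k−1)θ, so θ = 9.53/(k−1).
Need P(X < 16.8) = 0.95 with θ tied to k this way. Start at k = 2, θ = 9.53: P(X<16.8) ≈ 0.526.
Too low — raise k to concentrate. Iterating converges to k ≈ 9.68.
Then θ = 9.53/(9.68−1) ≈ 1.1.

k ≈ 9.68, θ ≈ 1.1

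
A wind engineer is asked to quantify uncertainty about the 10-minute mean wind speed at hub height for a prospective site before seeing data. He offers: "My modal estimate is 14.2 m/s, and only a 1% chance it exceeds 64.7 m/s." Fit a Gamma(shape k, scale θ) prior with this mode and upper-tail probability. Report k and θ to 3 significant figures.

k ≈ 2.75, θ ≈ 8.11

Gamma(k,θ) with k>1 has mode (k−1)θ, so θ = 14.2/(k−1).
Need P(X < 64.7) = 0.99 with θ tied to k this way. Start at k = 2, θ = 14.2: P(X<64.7) ≈ 0.942.
Too low — raise k to concentrate. Iterating converges to k ≈ 2.75.
Then θ = 14.2/(2.75−1) ≈ 8.11.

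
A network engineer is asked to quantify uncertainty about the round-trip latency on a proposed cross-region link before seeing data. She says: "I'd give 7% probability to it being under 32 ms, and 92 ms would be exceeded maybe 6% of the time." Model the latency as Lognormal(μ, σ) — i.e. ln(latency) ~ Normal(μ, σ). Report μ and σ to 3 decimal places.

If T ~ Lognormal(μ,σ) then ln T ~ Normal(μ,σ), so the p-quantile of ln T is μ + z_p·σ.
ln(32) = 3.466 and ln(92) = 4.522; z_{0.07} = -1.476, z_{0.94} = 1.555.
σ = (4.522 − 3.466)/(1.555 − (-1.476)) = 0.348.
μ = 3.466 − (-1.476)·0.348 = 3.980.

μ ≈ 3.980, σ ≈ 0.348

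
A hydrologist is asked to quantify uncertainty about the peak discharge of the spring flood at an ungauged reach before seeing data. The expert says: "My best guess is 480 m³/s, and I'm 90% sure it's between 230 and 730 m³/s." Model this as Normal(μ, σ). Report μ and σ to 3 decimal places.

μ = 480.000, σ = 151.989

A symmetric 90% interval runs μ ± z·σ with z = 1.645.
Half-width = 250, so σ = 250/1.645 = 151.989.
μ is the stated best guess, 480.000.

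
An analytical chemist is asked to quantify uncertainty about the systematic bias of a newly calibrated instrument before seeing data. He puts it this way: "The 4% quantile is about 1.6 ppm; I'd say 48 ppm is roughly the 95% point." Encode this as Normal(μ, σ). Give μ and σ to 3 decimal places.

For Normal(μ,σ), the p-quantile is μ + z_p·σ. Here z_{0.04} = -1.751, z_{0.95} = 1.645.
So 1.6 = μ − 1.751σ and 48 = μ + 1.645σ.
Subtracting: σ = (48 − 1.6)/(1.645 − (-1.751)) = 13.665.
Then μ = 1.6 − (-1.751)·13.665 = 25.523.

μ = 25.523, σ = 13.665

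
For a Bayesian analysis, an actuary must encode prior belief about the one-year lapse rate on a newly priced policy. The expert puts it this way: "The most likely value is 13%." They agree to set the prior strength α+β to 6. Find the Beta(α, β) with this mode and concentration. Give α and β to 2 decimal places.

α = 1.52, β = 4.48

For α,β > 1 the Beta mode is (α−1)/(α+β−2). With α+β = 6, the mode is (α−1)/4.
Set (α−1)/4 = 0.13 → α = 1 + 0.13·4 = 1.52.
β = 6 − α = 4.48.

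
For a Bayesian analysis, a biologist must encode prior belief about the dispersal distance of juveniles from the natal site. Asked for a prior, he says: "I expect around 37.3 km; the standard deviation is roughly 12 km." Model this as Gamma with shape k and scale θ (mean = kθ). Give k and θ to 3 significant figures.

k ≈ 9.66, θ ≈ 3.86

For Gamma(k, scale θ): mean = kθ, variance = kθ², so CV = 1/√k.
CV = SD/mean = 12/37.3 = 0.3217, hence k = 1/CV² = 9.66.
Then θ = mean/k = 37.3/9.66 = 3.86.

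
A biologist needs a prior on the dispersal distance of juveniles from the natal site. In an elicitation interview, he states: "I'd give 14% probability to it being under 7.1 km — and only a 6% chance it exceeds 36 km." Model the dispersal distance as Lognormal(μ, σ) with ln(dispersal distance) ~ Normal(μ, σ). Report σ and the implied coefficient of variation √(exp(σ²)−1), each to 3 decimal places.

σ ≈ 0.616, CV ≈ 0.679

If T ~ Lognormal(μ,σ) then ln T ~ Normal(μ,σ), so the p-quantile of ln T is μ + z_p·σ.
ln(7.1) = 1.96 and ln(36) = 3.584; z_{0.14} = -1.08, z_{0.94} = 1.555.
σ = (3.584 − 1.96)/(1.555 − (-1.08)) = 0.616.
μ = 1.96 − (-1.08)·0.616 = 2.626.
CV = √(exp(σ²)−1) = √(exp(0.3796)−1) = 0.679.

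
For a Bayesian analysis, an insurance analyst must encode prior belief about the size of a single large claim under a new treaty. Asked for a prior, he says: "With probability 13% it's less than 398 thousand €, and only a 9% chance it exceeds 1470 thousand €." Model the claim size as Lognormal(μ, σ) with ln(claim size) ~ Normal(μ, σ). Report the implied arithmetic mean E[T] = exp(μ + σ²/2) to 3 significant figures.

If T ~ Lognormal(μ,σ) then ln T ~ Normal(μ,σ), so the p-quantile of ln T is μ + z_p·σ.
ln(398) = 5.986 and ln(1470) = 7.293; z_{0.13} = -1.126, z_{0.91} = 1.341.
σ = (7.293 − 5.986)/(1.341 − (-1.126)) = 0.530.
μ = 5.986 − (-1.126)·0.530 = 6.583.
E[T] = exp(μ + σ²/2) = exp(6.583 + 0.1402) = 831 thousand €.

E[T] ≈ 831 thousand €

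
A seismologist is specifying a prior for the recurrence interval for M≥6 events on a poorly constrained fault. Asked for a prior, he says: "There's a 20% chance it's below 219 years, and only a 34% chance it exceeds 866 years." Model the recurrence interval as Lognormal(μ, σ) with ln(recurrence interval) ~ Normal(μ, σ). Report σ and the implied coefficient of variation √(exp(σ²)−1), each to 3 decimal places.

σ ≈ 1.096, CV ≈ 1.525

If T ~ Lognormal(μ,σ) then ln T ~ Normal(μ,σ), so the p-quantile of ln T is μ + z_p·σ.
ln(219) = 5.389 and ln(866) = 6.764; z_{0.2} = -0.8416, z_{0.66} = 0.4125.
σ = (6.764 − 5.389)/(0.4125 − (-0.8416)) = 1.096.
μ = 5.389 − (-0.8416)·1.096 = 6.312.
CV = √(exp(σ²)−1) = √(exp(1.2018)−1) = 1.525.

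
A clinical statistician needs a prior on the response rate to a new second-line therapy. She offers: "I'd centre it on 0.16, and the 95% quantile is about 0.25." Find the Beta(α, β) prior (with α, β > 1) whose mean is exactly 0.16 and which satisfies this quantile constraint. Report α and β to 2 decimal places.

With mean 0.16 fixed, write α = 0.16s, β = 0.84s where s = α+β.
Need P(θ < 0.25) = 0.95 under Beta(0.16s, 0.84s). Normal approximation: (q−m)/√(m(1−m)/s) ≈ z_{0.95} = 1.64, so s ≈ 0.16·0.84·(1.64)²/(0.25−0.16)² = 44.9.
At s = 44.9: P(θ<0.25) ≈ 0.939. Adjusting to match 0.95 gives s ≈ 51.75.
So α = 0.16·51.75 ≈ 8.28, β = 0.84·51.75 ≈ 43.47.

α ≈ 8.28, β ≈ 43.47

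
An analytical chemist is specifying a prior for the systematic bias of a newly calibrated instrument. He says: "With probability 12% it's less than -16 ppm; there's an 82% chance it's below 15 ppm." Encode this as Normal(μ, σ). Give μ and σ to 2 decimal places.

μ = 1.43, σ = 14.83

The p-quantile of Normal(μ,σ) is μ + z_p·σ, with z_{0.12} = -1.175 and z_{0.82} = 0.9154.
Eliminate σ: μ = (z₂·x₁ − z₁·x₂)/(z₂ − z₁) = (0.9154·-16 − (-1.175)·15)/2.09 = 1.43.
Then σ = (x₂ − x₁)/(z₂ − z₁) = (15 − -16)/2.09 = 14.83.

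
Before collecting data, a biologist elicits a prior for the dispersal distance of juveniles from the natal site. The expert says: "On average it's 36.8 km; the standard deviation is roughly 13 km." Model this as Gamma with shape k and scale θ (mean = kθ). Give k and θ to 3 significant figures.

k ≈ 8.01, θ ≈ 4.59

For Gamma(k, scale θ): mean = kθ, variance = kθ², so CV = 1/√k.
CV = SD/mean = 13/36.8 = 0.3533, hence k = 1/CV² = 8.01.
Then θ = mean/k = 36.8/8.01 = 4.59.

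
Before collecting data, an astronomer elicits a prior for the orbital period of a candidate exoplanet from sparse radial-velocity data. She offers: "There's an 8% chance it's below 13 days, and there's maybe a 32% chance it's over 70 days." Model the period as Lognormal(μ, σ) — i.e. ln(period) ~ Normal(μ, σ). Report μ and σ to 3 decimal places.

If T ~ Lognormal(μ,σ) then ln T ~ Normal(μ,σ), so the p-quantile of ln T is μ + z_p·σ.
ln(13) = 2.565 and ln(70) = 4.248; z_{0.08} = -1.405, z_{0.68} = 0.4677.
σ = (4.248 − 2.565)/(0.4677 − (-1.405)) = 0.899.
μ = 2.565 − (-1.405)·0.899 = 3.828.

μ ≈ 3.828, σ ≈ 0.899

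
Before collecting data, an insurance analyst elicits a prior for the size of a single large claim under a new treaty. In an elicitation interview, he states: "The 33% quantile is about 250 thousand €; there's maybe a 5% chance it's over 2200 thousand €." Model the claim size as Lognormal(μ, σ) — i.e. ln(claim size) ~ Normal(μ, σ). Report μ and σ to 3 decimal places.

μ ≈ 5.980, σ ≈ 1.043

If T ~ Lognormal(μ,σ) then ln T ~ Normal(μ,σ), so the p-quantile of ln T is μ + z_p·σ.
ln(250) = 5.521 and ln(2200) = 7.696; z_{0.33} = -0.4399, z_{0.95} = 1.645.
σ = (7.696 − 5.521)/(1.645 − (-0.4399)) = 1.043.
μ = 5.521 − (-0.4399)·1.043 = 5.980.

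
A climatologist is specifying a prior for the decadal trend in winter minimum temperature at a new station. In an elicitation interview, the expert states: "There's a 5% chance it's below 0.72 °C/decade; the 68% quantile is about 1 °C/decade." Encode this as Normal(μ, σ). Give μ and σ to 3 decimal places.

μ = 0.938, σ = 0.133

The p-quantile of Normal(μ,σ) is μ + z_p·σ, with z_{0.05} = -1.645 and z_{0.68} = 0.4677.
Eliminate σ: μ = (z₂·x₁ − z₁·x₂)/(z₂ − z₁) = (0.4677·0.72 − (-1.645)·1)/2.113 = 0.938.
Then σ = (x₂ − x₁)/(z₂ − z₁) = (1 − 0.72)/2.113 = 0.133.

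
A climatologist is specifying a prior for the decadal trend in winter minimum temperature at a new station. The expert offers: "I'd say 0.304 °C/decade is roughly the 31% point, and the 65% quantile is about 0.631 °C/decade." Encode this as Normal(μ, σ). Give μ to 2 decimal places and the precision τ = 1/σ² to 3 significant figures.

μ = 0.49, τ = 7.26

The p-quantile of Normal(μ,σ) is μ + z_p·σ, with z_{0.31} = -0.4959 and z_{0.65} = 0.3853.
Eliminate σ: μ = (z₂·x₁ − z₁·x₂)/(z₂ − z₁) = (0.3853·0.304 − (-0.4959)·0.631)/0.8812 = 0.49.
Then σ = (x₂ − x₁)/(z₂ − z₁) = (0.631 − 0.304)/0.8812 = 0.37.
Precision τ = 1/σ² = 1/0.3711² = 7.26.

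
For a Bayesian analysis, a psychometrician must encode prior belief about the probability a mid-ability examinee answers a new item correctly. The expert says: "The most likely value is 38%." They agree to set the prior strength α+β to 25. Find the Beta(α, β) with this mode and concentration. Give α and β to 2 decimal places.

α = 9.74, β = 15.26

For α,β > 1 the Beta mode is (α−1)/(α+β−2). With α+β = 25, the mode is (α−1)/23.
Set (α−1)/23 = 0.38 → α = 1 + 0.38·23 = 9.74.
β = 25 − α = 15.26.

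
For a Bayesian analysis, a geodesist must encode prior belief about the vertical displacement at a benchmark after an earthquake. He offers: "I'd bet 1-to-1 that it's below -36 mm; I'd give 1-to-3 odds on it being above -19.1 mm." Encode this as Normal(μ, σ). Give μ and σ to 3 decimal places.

For Normal(μ,σ), the p-quantile is μ + z_p·σ. Here z_{0.5} = 0, z_{0.75} = 0.6745.
So -36 = μ + 0σ and -19.1 = μ + 0.6745σ.
Subtracting: σ = (-19.1 − -36)/(0.6745 − (0)) = 25.056.
Then μ = -36 − (0)·25.056 = -36.000.

μ = -36.000, σ = 25.056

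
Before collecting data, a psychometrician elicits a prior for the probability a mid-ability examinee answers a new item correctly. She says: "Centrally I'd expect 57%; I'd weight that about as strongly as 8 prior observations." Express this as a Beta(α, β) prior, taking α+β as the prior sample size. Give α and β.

Under the effective-sample-size interpretation, Beta(α, β) has prior mean α/(α+β) and prior sample size α+β.
So α+β = 8 and α/(α+β) = 0.57, giving α = 0.57·8 = 4.56 and β = 8 − 4.56 = 3.44.

α = 4.56, β = 3.44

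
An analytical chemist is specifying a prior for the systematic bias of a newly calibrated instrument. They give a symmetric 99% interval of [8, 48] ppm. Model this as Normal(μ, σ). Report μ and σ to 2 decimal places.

A symmetric 99% interval runs μ ± z·σ with z = 2.576.
Half-width = 20, so σ = 20/2.576 = 7.76.
μ is the interval midpoint, 28.00.

μ = 28.00, σ = 7.76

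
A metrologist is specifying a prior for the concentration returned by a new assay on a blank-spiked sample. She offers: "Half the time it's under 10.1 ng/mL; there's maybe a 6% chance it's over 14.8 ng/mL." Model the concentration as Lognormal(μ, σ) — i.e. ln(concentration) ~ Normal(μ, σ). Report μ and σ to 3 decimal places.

μ ≈ 2.313, σ ≈ 0.246

If T ~ Lognormal(μ,σ) then ln T ~ Normal(μ,σ), so the p-quantile of ln T is μ + z_p·σ.
ln(10.1) = 2.313 and ln(14.8) = 2.695; z_{0.5} = 0, z_{0.94} = 1.555.
σ = (2.695 − 2.313)/(1.555 − (0)) = 0.246.
μ = 2.313 − (0)·0.246 = 2.313.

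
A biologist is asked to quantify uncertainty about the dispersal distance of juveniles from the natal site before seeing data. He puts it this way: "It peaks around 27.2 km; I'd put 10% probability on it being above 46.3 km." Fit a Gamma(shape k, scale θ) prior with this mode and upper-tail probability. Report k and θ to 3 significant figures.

Gamma(k,θ) with k>1 has mode (k−1)θ, so θ = 27.2/(k−1).
Need P(X < 46.3) = 0.9 with θ tied to k this way. Start at k = 2, θ = 27.2: P(X<46.3) ≈ 0.507.
Too low — raise k to concentrate. Iterating converges to k ≈ 7.69.
Then θ = 27.2/(7.69−1) ≈ 4.06.

k ≈ 7.69, θ ≈ 4.06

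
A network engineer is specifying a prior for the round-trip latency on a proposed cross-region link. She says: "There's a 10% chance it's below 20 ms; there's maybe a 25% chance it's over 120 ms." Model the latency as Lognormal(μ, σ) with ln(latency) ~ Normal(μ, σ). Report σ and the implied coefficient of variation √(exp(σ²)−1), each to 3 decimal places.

If T ~ Lognormal(μ,σ) then ln T ~ Normal(μ,σ), so the p-quantile of ln T is μ + z_p·σ.
ln(20) = 2.996 and ln(120) = 4.787; z_{0.1} = -1.282, z_{0.75} = 0.6745.
σ = (4.787 − 2.996)/(0.6745 − (-1.282)) = 0.916.
μ = 2.996 − (-1.282)·0.916 = 4.170.
CV = √(exp(σ²)−1) = √(exp(0.8391)−1) = 1.146.

σ ≈ 0.916, CV ≈ 1.146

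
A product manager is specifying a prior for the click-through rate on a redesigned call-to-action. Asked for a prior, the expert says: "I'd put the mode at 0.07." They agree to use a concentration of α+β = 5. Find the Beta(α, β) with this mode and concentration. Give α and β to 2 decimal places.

For α,β > 1 the Beta mode is (α−1)/(α+β−2). With α+β = 5, the mode is (α−1)/3.
Set (α−1)/3 = 0.07 → α = 1 + 0.07·3 = 1.21.
β = 5 − α = 3.79.

α = 1.21, β = 3.79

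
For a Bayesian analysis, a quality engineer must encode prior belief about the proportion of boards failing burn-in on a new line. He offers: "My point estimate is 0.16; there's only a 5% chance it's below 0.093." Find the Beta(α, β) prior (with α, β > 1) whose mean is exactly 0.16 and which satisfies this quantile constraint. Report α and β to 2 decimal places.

With mean 0.16 fixed, write α = 0.16s, β = 0.84s where s = α+β.
Need P(θ < 0.093) = 0.05 under Beta(0.16s, 0.84s). Normal approximation: (q−m)/√(m(1−m)/s) ≈ z_{0.05} = -1.64, so s ≈ 0.16·0.84·(-1.64)²/(0.093−0.16)² = 81.0.
At s = 81.0: P(θ<0.093) ≈ 0.034. Adjusting to match 0.05 gives s ≈ 66.90.
So α = 0.16·66.90 ≈ 10.70, β = 0.84·66.90 ≈ 56.20.

α ≈ 10.70, β ≈ 56.20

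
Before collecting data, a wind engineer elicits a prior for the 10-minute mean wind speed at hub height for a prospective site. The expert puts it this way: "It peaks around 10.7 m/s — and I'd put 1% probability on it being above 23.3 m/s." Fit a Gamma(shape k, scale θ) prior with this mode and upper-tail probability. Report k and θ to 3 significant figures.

Gamma(k,θ) with k>1 has mode (k−1)θ, so θ = 10.7/(k−1).
Need P(X < 23.3) = 0.99 with θ tied to k this way. Start at k = 2, θ = 10.7: P(X<23.3) ≈ 0.640.
Too low — raise k to concentrate. Iterating converges to k ≈ 8.98.
Then θ = 10.7/(8.98−1) ≈ 1.34.

k ≈ 8.98, θ ≈ 1.34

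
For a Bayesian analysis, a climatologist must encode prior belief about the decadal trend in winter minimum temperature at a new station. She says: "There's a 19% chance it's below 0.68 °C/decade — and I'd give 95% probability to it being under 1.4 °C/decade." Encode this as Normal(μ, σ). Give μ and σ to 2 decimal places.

μ = 0.93, σ = 0.29

For Normal(μ,σ), the p-quantile is μ + z_p·σ. Here z_{0.19} = -0.8779, z_{0.95} = 1.645.
So 0.68 = μ − 0.8779σ and 1.4 = μ + 1.645σ.
Subtracting: σ = (1.4 − 0.68)/(1.645 − (-0.8779)) = 0.29.
Then μ = 0.68 − (-0.8779)·0.29 = 0.93.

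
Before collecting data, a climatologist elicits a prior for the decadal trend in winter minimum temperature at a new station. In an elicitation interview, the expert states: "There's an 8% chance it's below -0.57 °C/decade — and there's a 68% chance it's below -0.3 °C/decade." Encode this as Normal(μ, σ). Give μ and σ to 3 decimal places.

μ = -0.367, σ = 0.144

For Normal(μ,σ), the p-quantile is μ + z_p·σ. Here z_{0.08} = -1.405, z_{0.68} = 0.4677.
So -0.57 = μ − 1.405σ and -0.3 = μ + 0.4677σ.
Subtracting: σ = (-0.3 − -0.57)/(0.4677 − (-1.405)) = 0.144.
Then μ = -0.57 − (-1.405)·0.144 = -0.367.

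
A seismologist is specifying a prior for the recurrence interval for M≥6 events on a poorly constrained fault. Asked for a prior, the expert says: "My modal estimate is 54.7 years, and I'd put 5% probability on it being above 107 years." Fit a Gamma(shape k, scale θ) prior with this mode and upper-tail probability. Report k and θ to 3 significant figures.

k ≈ 7.16, θ ≈ 8.87

Gamma(k,θ) with k>1 has mode (k−1)θ, so θ = 54.7/(k−1).
Need P(X < 107) = 0.95 with θ tied to k this way. Start at k = 2, θ = 54.7: P(X<107) ≈ 0.582.
Too low — raise k to concentrate. Iterating converges to k ≈ 7.16.
Then θ = 54.7/(7.16−1) ≈ 8.87.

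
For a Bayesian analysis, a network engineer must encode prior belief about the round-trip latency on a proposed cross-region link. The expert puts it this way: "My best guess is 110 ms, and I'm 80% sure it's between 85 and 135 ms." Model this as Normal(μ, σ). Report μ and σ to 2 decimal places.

A symmetric 80% interval runs μ ± z·σ with z = 1.282.
Half-width = 25, so σ = 25/1.282 = 19.51.
μ is the stated best guess, 110.00.

μ = 110.00, σ = 19.51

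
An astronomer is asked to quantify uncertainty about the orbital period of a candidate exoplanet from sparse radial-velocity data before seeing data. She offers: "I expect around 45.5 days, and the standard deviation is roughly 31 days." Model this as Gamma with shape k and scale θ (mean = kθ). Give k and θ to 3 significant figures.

k ≈ 2.15, θ ≈ 21.1

For Gamma(k, scale θ): mean = kθ, variance = kθ², so CV = 1/√k.
CV = SD/mean = 31/45.5 = 0.6813, hence k = 1/CV² = 2.15.
Then θ = mean/k = 45.5/2.15 = 21.1.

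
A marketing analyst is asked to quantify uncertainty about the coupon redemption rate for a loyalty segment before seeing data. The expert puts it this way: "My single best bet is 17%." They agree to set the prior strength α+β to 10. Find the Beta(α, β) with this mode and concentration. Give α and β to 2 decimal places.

α = 2.36, β = 7.64

For α,β > 1 the Beta mode is (α−1)/(α+β−2). With α+β = 10, the mode is (α−1)/8.
Set (α−1)/8 = 0.17 → α = 1 + 0.17·8 = 2.36.
β = 10 − α = 7.64.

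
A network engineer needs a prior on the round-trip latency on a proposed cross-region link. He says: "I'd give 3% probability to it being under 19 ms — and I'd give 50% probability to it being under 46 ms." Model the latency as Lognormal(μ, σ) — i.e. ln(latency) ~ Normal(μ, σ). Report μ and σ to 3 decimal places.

If T ~ Lognormal(μ,σ) then ln T ~ Normal(μ,σ), so the p-quantile of ln T is μ + z_p·σ.
ln(19) = 2.944 and ln(46) = 3.829; z_{0.03} = -1.881, z_{0.5} = 0.
σ = (3.829 − 2.944)/(0 − (-1.881)) = 0.470.
μ = 2.944 − (-1.881)·0.470 = 3.829.

μ ≈ 3.829, σ ≈ 0.470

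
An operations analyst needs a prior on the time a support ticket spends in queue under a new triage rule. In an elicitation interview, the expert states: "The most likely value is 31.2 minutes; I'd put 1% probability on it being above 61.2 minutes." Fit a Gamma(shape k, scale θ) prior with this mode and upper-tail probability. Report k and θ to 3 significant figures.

Gamma(k,θ) with k>1 has mode (k−1)θ, so θ = 31.2/(k−1).
Need P(X < 61.2) = 0.99 with θ tied to k this way. Start at k = 2, θ = 31.2: P(X<61.2) ≈ 0.583.
Too low — raise k to concentrate. Iterating converges to k ≈ 11.9.
Then θ = 31.2/(11.9−1) ≈ 2.87.

k ≈ 11.9, θ ≈ 2.87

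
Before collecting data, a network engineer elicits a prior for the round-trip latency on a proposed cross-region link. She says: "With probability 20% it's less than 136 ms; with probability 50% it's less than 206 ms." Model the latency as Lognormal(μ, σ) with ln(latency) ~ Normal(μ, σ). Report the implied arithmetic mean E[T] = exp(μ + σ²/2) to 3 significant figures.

E[T] ≈ 233 ms

If T ~ Lognormal(μ,σ) then ln T ~ Normal(μ,σ), so the p-quantile of ln T is μ + z_p·σ.
ln(136) = 4.913 and ln(206) = 5.328; z_{0.2} = -0.8416, z_{0.5} = 0.
σ = (5.328 − 4.913)/(0 − (-0.8416)) = 0.493.
μ = 4.913 − (-0.8416)·0.493 = 5.328.
E[T] = exp(μ + σ²/2) = exp(5.328 + 0.1217) = 233 ms.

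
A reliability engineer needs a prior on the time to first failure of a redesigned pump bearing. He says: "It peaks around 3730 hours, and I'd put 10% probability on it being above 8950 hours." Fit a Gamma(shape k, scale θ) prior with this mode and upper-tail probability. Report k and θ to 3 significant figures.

k ≈ 3.51, θ ≈ 1490

Gamma(k,θ) with k>1 has mode (k−1)θ, so θ = 3730/(k−1).
Need P(X < 8950) = 0.9 with θ tied to k this way. Start at k = 2, θ = 3730: P(X<8950) ≈ 0.691.
Too low — raise k to concentrate. Iterating converges to k ≈ 3.51.
Then θ = 3730/(3.51−1) ≈ 1490.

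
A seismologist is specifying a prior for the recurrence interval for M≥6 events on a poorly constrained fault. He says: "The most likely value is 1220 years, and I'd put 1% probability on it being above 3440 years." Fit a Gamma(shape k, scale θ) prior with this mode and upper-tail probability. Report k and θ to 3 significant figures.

k ≈ 5.25, θ ≈ 287

Gamma(k,θ) with k>1 has mode (k−1)θ, so θ = 1220/(k−1).
Need P(X < 3440) = 0.99 with θ tied to k this way. Start at k = 2, θ = 1220: P(X<3440) ≈ 0.772.
Too low — raise k to concentrate. Iterating converges to k ≈ 5.25.
Then θ = 1220/(5.25−1) ≈ 287.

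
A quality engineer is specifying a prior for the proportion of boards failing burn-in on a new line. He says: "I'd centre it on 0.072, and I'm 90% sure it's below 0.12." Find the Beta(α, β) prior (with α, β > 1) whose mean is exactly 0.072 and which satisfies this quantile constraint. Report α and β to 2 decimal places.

α ≈ 3.74, β ≈ 48.16

With mean 0.072 fixed, write α = 0.072s, β = 0.928s where s = α+β.
Need P(θ < 0.12) = 0.9 under Beta(0.072s, 0.928s). Normal approximation: (q−m)/√(m(1−m)/s) ≈ z_{0.9} = 1.28, so s ≈ 0.072·0.928·(1.28)²/(0.12−0.072)² = 47.6.
At s = 47.6: P(θ<0.12) ≈ 0.893. Adjusting to match 0.9 gives s ≈ 51.90.
So α = 0.072·51.90 ≈ 3.74, β = 0.928·51.90 ≈ 48.16.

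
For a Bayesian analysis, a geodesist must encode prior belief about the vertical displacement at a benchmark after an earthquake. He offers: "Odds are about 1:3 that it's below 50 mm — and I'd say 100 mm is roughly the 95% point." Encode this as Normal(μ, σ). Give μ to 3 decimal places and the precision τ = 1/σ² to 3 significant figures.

For Normal(μ,σ), the p-quantile is μ + z_p·σ. Here z_{0.25} = -0.6745, z_{0.95} = 1.645.
So 50 = μ − 0.6745σ and 100 = μ + 1.645σ.
Subtracting: σ = (100 − 50)/(1.645 − (-0.6745)) = 21.558.
Then μ = 50 − (-0.6745)·21.558 = 64.541.
Precision τ = 1/σ² = 1/21.56² = 0.00215.

μ = 64.541, τ = 0.00215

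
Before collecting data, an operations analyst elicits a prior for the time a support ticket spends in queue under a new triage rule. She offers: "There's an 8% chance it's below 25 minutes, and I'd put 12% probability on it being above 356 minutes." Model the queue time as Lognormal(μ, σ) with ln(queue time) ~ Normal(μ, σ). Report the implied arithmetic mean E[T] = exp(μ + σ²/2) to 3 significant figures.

E[T] ≈ 180 minutes

If T ~ Lognormal(μ,σ) then ln T ~ Normal(μ,σ), so the p-quantile of ln T is μ + z_p·σ.
ln(25) = 3.219 and ln(356) = 5.875; z_{0.08} = -1.405, z_{0.88} = 1.175.
σ = (5.875 − 3.219)/(1.175 − (-1.405)) = 1.029.
μ = 3.219 − (-1.405)·1.029 = 4.665.
E[T] = exp(μ + σ²/2) = exp(4.665 + 0.5299) = 180 minutes.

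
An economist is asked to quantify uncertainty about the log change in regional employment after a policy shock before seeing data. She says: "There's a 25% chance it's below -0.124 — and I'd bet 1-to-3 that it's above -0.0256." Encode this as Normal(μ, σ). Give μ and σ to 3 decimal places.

The p-quantile of Normal(μ,σ) is μ + z_p·σ, with z_{0.25} = -0.6745 and z_{0.75} = 0.6745.
Eliminate σ: μ = (z₂·x₁ − z₁·x₂)/(z₂ − z₁) = (0.6745·-0.124 − (-0.6745)·-0.0256)/1.349 = -0.075.
Then σ = (x₂ − x₁)/(z₂ − z₁) = (-0.0256 − -0.124)/1.349 = 0.073.

μ = -0.075, σ = 0.073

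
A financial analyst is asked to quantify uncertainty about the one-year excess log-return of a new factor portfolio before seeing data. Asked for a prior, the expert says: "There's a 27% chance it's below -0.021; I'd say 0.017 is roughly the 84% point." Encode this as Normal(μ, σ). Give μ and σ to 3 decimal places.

For Normal(μ,σ), the p-quantile is μ + z_p·σ. Here z_{0.27} = -0.6128, z_{0.84} = 0.9945.
So -0.021 = μ − 0.6128σ and 0.017 = μ + 0.9945σ.
Subtracting: σ = (0.017 − -0.021)/(0.9945 − (-0.6128)) = 0.024.
Then μ = -0.021 − (-0.6128)·0.024 = -0.007.

μ = -0.007, σ = 0.024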